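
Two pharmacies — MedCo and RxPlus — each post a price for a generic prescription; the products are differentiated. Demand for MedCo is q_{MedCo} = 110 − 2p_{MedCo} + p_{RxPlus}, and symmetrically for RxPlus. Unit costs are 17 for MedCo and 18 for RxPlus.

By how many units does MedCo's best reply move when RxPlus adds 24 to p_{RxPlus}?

6

MedCo's profit: π = (p_{MedCo} − 17)(110 − 2p_{MedCo} + p_{RxPlus}).
∂π/∂p_{MedCo} = 144 − 4p_{MedCo} + p_{RxPlus} = 0 ⇒ p_{MedCo} = 36 + 0.25p_{RxPlus}.
The reaction-function slope is 0.25, so a 24-unit rise in p_{RxPlus} moves p_{MedCo} by 0.25 × 24 = 6. MedCo's best response rises — the actions are strategic complements.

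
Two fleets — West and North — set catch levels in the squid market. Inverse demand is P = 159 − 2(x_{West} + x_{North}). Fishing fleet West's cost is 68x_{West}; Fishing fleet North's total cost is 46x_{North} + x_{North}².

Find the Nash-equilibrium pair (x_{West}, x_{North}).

Fishing fleet West's profit: π = x_{West}(159 − 2(x_{West} + x_{North})) − 68x_{West}.
∂π/∂x_{West} = 91 − 4x_{West} − 2x_{North} = 0, so x_{West} = 22.75 − 0.5x_{North}.
For North: ∂π/∂x_{North} = 113 − 6x_{North} − 2x_{West} = 0 ⇒ x_{North} = 113/6 − (1/3)x_{West}.
Plugging x_{North} into West's best response: x_{West} = 22.75 − 0.5(113/6 − (1/3)x_{West}) ⇒ (5/6)x_{West} = 40/3, so x_{West} = 16.
Then x_{North} = 113/6 − (1/3)·16 = 13.5.

16, 13.5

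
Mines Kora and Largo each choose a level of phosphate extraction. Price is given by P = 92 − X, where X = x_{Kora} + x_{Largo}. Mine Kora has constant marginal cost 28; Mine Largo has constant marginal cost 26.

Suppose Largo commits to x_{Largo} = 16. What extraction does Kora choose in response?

24

Mine Kora's profit: π = x_{Kora}(92 − (x_{Kora} + x_{Largo})) − 28x_{Kora}.
∂π/∂x_{Kora} = 64 − 2x_{Kora} − x_{Largo} = 0, so x_{Kora} = 32 − 0.5x_{Largo}.
At x_{Largo} = 16: x_{Kora} = 32 − 0.5·16 = 24.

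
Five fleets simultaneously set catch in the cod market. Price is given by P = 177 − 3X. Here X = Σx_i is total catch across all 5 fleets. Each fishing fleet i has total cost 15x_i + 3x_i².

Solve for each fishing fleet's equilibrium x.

6.75

A representative fishing fleet's profit is π_i = x_i(177 − 3X) − 15x_i − 3x_i², with X = x_i + Σ_{j≠i} x_j.
First-order condition: 162 − 12x_i − 3Σ_{j≠i} x_j = 0.
Imposing symmetry (x_j = x for all j) turns Σ_{j≠i} x_j into 4x, so 162 = 24x and x = 6.75.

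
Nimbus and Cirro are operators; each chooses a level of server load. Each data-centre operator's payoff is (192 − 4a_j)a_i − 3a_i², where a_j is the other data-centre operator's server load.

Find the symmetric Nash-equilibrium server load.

Nimbus's payoff is (192 − 4a_C)a_N − 3a_N².
∂π/∂a_N = 192 − 4a_C − 6a_N = 0, so a_N = 32 − (2/3)a_C.
Setting a_N = a_C in the reaction function: a_N = 32 − (2/3)a_N, so a_N = 32 / (5/3) = 19.2.

19.2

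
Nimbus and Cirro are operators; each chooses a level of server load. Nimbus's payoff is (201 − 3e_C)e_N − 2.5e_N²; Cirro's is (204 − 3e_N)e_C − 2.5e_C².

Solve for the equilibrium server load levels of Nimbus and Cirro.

Expanding Nimbus's payoff: 201e_N − 3e_Ce_N − 2.5e_N².
∂π/∂e_N = 201 − 3e_C − 5e_N = 0, so e_N = 40.2 − 0.6e_C.
Likewise for Cirro: e_C = 40.8 − 0.6e_N.
Plugging e_C into Nimbus's best response: e_N = 40.2 − 0.6(40.8 − 0.6e_N) ⇒ 0.64e_N = 15.72, so e_N = 24.5625.
Then e_C = 40.8 − 0.6·24.5625 = 26.0625.

24.5625, 26.0625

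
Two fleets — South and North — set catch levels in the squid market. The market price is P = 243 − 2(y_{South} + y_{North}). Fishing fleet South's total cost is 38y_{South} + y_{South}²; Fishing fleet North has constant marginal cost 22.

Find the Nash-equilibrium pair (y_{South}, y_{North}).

18.9, 45.8

Fishing fleet South's profit: π = y_{South}(243 − 2(y_{South} + y_{North})) − 38y_{South} − y_{South}².
∂π/∂y_{South} = 205 − 6y_{South} − 2y_{North} = 0, so y_{South} = 205/6 − (1/3)y_{North}.
For North: ∂π/∂y_{North} = 221 − 4y_{North} − 2y_{South} = 0 ⇒ y_{North} = 55.25 − 0.5y_{South}.
Solving the two reaction functions simultaneously: (1 − (−1/3)(−0.5))y_{South} = 205/6 − (1/3)·55.25, so (5/6)y_{South} = 15.75 and y_{South} = 18.9.
Then y_{North} = 55.25 − 0.5·18.9 = 45.8.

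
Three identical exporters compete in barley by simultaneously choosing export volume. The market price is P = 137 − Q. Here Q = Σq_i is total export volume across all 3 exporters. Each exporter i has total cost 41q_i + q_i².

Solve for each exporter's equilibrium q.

A representative exporter's profit is π_i = q_i(137 − Q) − 41q_i − q_i², with Q = q_i + Σ_{j≠i} q_j.
First-order condition: 96 − 4q_i − Σ_{j≠i} q_j = 0.
In a symmetric equilibrium every exporter chooses the same q, so Σ_{j≠i} q_j = 2q. The condition becomes 96 − 6q = 0, giving q = 96/6 = 16.

16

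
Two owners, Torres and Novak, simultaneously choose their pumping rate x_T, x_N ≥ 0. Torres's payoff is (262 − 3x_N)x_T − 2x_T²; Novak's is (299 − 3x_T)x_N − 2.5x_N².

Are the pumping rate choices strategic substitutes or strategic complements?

strategic substitutes

Expanding Torres's payoff: 262x_T − 3x_Nx_T − 2x_T².
∂π/∂x_T = 262 − 3x_N − 4x_T = 0, so x_T = 65.5 − 0.75x_N.
The best-response slope dx_T/dx_N = −0.75 < 0: the reaction function is downward-sloping, so the choices are strategic substitutes.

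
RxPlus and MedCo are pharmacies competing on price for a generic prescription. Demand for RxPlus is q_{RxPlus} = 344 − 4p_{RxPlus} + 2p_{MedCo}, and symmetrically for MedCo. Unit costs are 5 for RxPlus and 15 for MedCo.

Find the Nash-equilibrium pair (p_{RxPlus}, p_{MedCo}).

62, 66

RxPlus's profit: π = (p_{RxPlus} − 5)(344 − 4p_{RxPlus} + 2p_{MedCo}).
∂π/∂p_{RxPlus} = 364 − 8p_{RxPlus} + 2p_{MedCo} = 0 ⇒ p_{RxPlus} = 45.5 + 0.25p_{MedCo}.
Similarly p_{MedCo} = 50.5 + 0.25p_{RxPlus}.
Substituting the second reaction function into the first: p_{RxPlus} = 45.5 + 0.25(50.5 + 0.25p_{RxPlus}), which gives 0.9375p_{RxPlus} = 58.125 ⇒ p_{RxPlus} = 62.
Then p_{MedCo} = 50.5 + 0.25·62 = 66.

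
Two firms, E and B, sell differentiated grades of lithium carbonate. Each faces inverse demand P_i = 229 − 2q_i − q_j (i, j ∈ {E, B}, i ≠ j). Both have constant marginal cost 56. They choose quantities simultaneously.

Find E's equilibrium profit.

2394.32

Firm E's profit: π = q_E(229 − 2q_E − q_B) − 56q_E.
∂π/∂q_E = 173 − 4q_E − q_B = 0 ⇒ q_E = 43.25 − 0.25q_B.
The game is symmetric, so in equilibrium q_B = q_E: the reaction function gives 1.25q_E = 43.25, hence q_E = 34.6.
P_E = 229 − 2·34.6 − 34.6 = 125.2.
Profit = (125.2 − 56)·34.6 = 2394.32.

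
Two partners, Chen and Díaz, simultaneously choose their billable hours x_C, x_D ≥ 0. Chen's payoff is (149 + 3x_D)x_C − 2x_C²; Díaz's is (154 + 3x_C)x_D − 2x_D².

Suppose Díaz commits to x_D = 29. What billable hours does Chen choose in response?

Expanding Chen's payoff: 149x_C + 3x_Dx_C − 2x_C².
∂π/∂x_C = 149 + 3x_D − 4x_C = 0, so x_C = 37.25 + 0.75x_D.
At x_D = 29: x_C = 37.25 + 0.75·29 = 59.

59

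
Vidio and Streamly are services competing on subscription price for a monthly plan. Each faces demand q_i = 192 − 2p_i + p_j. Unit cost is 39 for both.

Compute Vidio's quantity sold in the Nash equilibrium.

Vidio's profit: π = (p_{Vidio} − 39)(192 − 2p_{Vidio} + p_{Streamly}).
∂π/∂p_{Vidio} = 270 − 4p_{Vidio} + p_{Streamly} = 0 ⇒ p_{Vidio} = 67.5 + 0.25p_{Streamly}.
Setting p_{Vidio} = p_{Streamly} in the reaction function: p_{Vidio} = 67.5 + 0.25p_{Vidio}, so p_{Vidio} = 67.5 / 0.75 = 90.
q_{Vidio} = 192 − 2·90 + 90 = 102.

102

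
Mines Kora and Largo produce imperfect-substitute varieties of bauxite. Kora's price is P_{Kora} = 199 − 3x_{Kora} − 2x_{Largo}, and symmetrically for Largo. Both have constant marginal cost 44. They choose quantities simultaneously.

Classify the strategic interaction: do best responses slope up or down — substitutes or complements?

strategic substitutes

Mine Kora's profit: π = x_{Kora}(199 − 3x_{Kora} − 2x_{Largo}) − 44x_{Kora}.
∂π/∂x_{Kora} = 155 − 6x_{Kora} − 2x_{Largo} = 0 ⇒ x_{Kora} = 155/6 − (1/3)x_{Largo}.
The best-response slope dx_{Kora}/dx_{Largo} = −1/3 < 0: the reaction function is downward-sloping, so the choices are strategic substitutes.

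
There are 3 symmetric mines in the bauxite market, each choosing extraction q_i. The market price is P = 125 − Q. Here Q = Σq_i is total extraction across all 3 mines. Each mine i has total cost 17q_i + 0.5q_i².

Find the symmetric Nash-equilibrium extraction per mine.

A representative mine's profit is π_i = q_i(125 − Q) − 17q_i − 0.5q_i², with Q = q_i + Σ_{j≠i} q_j.
First-order condition: 108 − 3q_i − Σ_{j≠i} q_j = 0.
With identical mines, set every q_j = q: then 108 − 3q − 2q = 0, i.e. q = 108/5 = 21.6.

21.6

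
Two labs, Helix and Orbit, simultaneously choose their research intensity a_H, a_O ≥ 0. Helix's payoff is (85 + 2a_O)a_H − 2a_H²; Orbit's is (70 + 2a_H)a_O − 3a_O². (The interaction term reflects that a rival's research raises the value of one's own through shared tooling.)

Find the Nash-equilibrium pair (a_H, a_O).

Expanding Helix's payoff: 85a_H + 2a_Oa_H − 2a_H².
∂π/∂a_H = 85 + 2a_O − 4a_H = 0, so a_H = 21.25 + 0.5a_O.
Likewise for Orbit: a_O = 35/3 + (1/3)a_H.
Substituting the second reaction function into the first: a_H = 21.25 + 0.5(35/3 + (1/3)a_H), which gives (5/6)a_H = 325/12 ⇒ a_H = 32.5.
Then a_O = 35/3 + (1/3)·32.5 = 22.5.

32.5, 22.5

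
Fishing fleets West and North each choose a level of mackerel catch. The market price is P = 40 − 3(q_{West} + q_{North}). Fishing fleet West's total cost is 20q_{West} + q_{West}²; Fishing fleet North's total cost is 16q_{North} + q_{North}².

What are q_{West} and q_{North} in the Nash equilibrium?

1.6, 2.4

Fishing fleet West's profit: π = q_{West}(40 − 3(q_{West} + q_{North})) − 20q_{West} − q_{West}².
∂π/∂q_{West} = 20 − 8q_{West} − 3q_{North} = 0, so q_{West} = 2.5 − 0.375q_{North}.
By the same steps for North: q_{North} = 3 − 0.375q_{West}.
Solving the two reaction functions simultaneously: (1 − (−0.375)(−0.375))q_{West} = 2.5 − 0.375·3, so (55/64)q_{West} = 1.375 and q_{West} = 1.6.
Then q_{North} = 3 − 0.375·1.6 = 2.4.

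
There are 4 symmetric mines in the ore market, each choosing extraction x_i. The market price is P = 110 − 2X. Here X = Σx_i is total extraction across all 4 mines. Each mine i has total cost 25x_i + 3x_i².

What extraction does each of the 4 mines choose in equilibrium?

A representative mine's profit is π_i = x_i(110 − 2X) − 25x_i − 3x_i², with X = x_i + Σ_{j≠i} x_j.
First-order condition: 85 − 10x_i − 2Σ_{j≠i} x_j = 0.
With identical mines, set every x_j = x: then 85 − 10x − 6x = 0, i.e. x = 85/16 = 5.3125.

5.3125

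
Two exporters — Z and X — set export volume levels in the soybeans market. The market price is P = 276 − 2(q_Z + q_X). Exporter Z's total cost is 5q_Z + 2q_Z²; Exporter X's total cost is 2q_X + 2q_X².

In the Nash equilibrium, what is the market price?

Exporter Z's profit: π = q_Z(276 − 2(q_Z + q_X)) − 5q_Z − 2q_Z².
∂π/∂q_Z = 271 − 8q_Z − 2q_X = 0, so q_Z = 33.875 − 0.25q_X.
By the same steps for X: q_X = 34.25 − 0.25q_Z.
Substituting the second reaction function into the first: q_Z = 33.875 − 0.25(34.25 − 0.25q_Z), which gives 0.9375q_Z = 25.3125 ⇒ q_Z = 27.
Then q_X = 34.25 − 0.25·27 = 27.5.
Equilibrium price: P = 276 − 2·54.5 = 167.

167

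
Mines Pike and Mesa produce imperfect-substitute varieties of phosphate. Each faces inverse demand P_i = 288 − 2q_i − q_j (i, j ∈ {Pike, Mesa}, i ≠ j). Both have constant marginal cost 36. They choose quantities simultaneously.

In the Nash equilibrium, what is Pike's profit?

Mine Pike's profit: π = q_{Pike}(288 − 2q_{Pike} − q_{Mesa}) − 36q_{Pike}.
∂π/∂q_{Pike} = 252 − 4q_{Pike} − q_{Mesa} = 0 ⇒ q_{Pike} = 63 − 0.25q_{Mesa}.
Setting q_{Pike} = q_{Mesa} in the reaction function: q_{Pike} = 63 − 0.25q_{Pike}, so q_{Pike} = 63 / 1.25 = 50.4.
P_{Pike} = 288 − 2·50.4 − 50.4 = 136.8.
Profit = (136.8 − 36)·50.4 = 5080.32.

5080.32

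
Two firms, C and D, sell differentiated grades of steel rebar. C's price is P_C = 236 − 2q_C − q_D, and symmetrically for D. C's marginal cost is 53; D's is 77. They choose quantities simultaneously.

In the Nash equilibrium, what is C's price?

Firm C's profit: π = q_C(236 − 2q_C − q_D) − 53q_C.
∂π/∂q_C = 183 − 4q_C − q_D = 0 ⇒ q_C = 45.75 − 0.25q_D.
Similarly q_D = 39.75 − 0.25q_C.
Substituting the second reaction function into the first: q_C = 45.75 − 0.25(39.75 − 0.25q_C), which gives 0.9375q_C = 35.8125 ⇒ q_C = 38.2.
Then q_D = 39.75 − 0.25·38.2 = 30.2.
P_C = 236 − 2·38.2 − 30.2 = 129.4.

129.4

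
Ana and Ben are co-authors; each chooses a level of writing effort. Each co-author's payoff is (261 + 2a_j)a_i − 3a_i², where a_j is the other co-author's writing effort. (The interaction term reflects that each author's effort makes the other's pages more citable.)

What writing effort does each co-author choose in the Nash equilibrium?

Ana's payoff is (261 + 2a_B)a_A − 3a_A².
∂π/∂a_A = 261 + 2a_B − 6a_A = 0, so a_A = 43.5 + (1/3)a_B.
Setting a_A = a_B in the reaction function: a_A = 43.5 + (1/3)a_A, so a_A = 43.5 / (2/3) = 65.25.

65.25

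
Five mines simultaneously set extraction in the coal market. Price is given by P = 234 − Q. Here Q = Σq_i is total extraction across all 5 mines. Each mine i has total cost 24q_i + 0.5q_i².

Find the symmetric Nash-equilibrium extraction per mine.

30

A representative mine's profit is π_i = q_i(234 − Q) − 24q_i − 0.5q_i², with Q = q_i + Σ_{j≠i} q_j.
First-order condition: 210 − 3q_i − Σ_{j≠i} q_j = 0.
With identical mines, set every q_j = q: then 210 − 3q − 4q = 0, i.e. q = 210/7 = 30.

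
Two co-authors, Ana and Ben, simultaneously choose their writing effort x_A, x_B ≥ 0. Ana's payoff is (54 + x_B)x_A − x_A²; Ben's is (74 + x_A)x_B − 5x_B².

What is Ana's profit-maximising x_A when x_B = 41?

Expanding Ana's payoff: 54x_A + x_Bx_A − x_A².
∂π/∂x_A = 54 + x_B − 2x_A = 0, so x_A = 27 + 0.5x_B.
At x_B = 41: x_A = 27 + 0.5·41 = 47.5.

47.5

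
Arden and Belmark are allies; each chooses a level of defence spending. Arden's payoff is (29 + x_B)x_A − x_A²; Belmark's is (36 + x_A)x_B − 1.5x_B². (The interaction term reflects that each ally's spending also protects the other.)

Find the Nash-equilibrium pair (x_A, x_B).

24.6, 20.2

Expanding Arden's payoff: 29x_A + x_Bx_A − x_A².
∂π/∂x_A = 29 + x_B − 2x_A = 0, so x_A = 14.5 + 0.5x_B.
Likewise for Belmark: x_B = 12 + (1/3)x_A.
Solving the two reaction functions simultaneously: (1 − (0.5)(1/3))x_A = 14.5 + 0.5·12, so (5/6)x_A = 20.5 and x_A = 24.6.
Then x_B = 12 + (1/3)·24.6 = 20.2.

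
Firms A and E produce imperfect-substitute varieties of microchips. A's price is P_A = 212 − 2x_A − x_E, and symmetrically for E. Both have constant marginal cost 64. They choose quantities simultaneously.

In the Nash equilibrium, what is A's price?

Firm A's profit: π = x_A(212 − 2x_A − x_E) − 64x_A.
∂π/∂x_A = 148 − 4x_A − x_E = 0 ⇒ x_A = 37 − 0.25x_E.
By symmetry x_E = x_A; substituting into the reaction function, 1.25x_A = 37 and x_A = 29.6.
P_A = 212 − 2·29.6 − 29.6 = 123.2.

123.2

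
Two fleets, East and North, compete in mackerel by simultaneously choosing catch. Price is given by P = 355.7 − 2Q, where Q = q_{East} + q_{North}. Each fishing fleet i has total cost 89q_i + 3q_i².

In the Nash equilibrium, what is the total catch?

Fishing fleet East's profit: π = q_{East}(355.7 − 2(q_{East} + q_{North})) − 89q_{East} − 3q_{East}².
∂π/∂q_{East} = 266.7 − 10q_{East} − 2q_{North} = 0, so q_{East} = 26.67 − 0.2q_{North}.
Setting q_{East} = q_{North} in the reaction function: q_{East} = 26.67 − 0.2q_{East}, so q_{East} = 26.67 / 1.2 = 22.225.
Total catch: 22.225 + 22.225 = 44.45.

44.45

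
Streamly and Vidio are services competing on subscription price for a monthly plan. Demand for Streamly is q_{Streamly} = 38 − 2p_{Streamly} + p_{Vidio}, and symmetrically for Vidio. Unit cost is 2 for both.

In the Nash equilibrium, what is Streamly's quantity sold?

Streamly's profit: π = (p_{Streamly} − 2)(38 − 2p_{Streamly} + p_{Vidio}).
∂π/∂p_{Streamly} = 42 − 4p_{Streamly} + p_{Vidio} = 0 ⇒ p_{Streamly} = 10.5 + 0.25p_{Vidio}.
The game is symmetric, so in equilibrium p_{Vidio} = p_{Streamly}: the reaction function gives 0.75p_{Streamly} = 10.5, hence p_{Streamly} = 14.
q_{Streamly} = 38 − 2·14 + 14 = 24.

24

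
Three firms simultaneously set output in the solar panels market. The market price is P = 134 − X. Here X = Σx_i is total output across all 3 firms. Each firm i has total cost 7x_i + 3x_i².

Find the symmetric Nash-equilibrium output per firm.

A representative firm's profit is π_i = x_i(134 − X) − 7x_i − 3x_i², with X = x_i + Σ_{j≠i} x_j.
First-order condition: 127 − 8x_i − Σ_{j≠i} x_j = 0.
In a symmetric equilibrium every firm chooses the same x, so Σ_{j≠i} x_j = 2x. The condition becomes 127 − 10x = 0, giving x = 127/10 = 12.7.

12.7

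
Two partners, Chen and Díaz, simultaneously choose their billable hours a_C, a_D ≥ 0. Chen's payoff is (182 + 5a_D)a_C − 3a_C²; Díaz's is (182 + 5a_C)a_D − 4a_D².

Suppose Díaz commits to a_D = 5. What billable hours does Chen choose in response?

34.5

Expanding Chen's payoff: 182a_C + 5a_Da_C − 3a_C².
∂π/∂a_C = 182 + 5a_D − 6a_C = 0, so a_C = 91/3 + (5/6)a_D.
At a_D = 5: a_C = 91/3 + (5/6)·5 = 34.5.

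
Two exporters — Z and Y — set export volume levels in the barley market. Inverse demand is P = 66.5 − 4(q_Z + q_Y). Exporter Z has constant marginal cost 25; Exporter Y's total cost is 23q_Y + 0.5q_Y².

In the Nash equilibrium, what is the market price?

39.25

Exporter Z's profit: π = q_Z(66.5 − 4(q_Z + q_Y)) − 25q_Z.
∂π/∂q_Z = 41.5 − 8q_Z − 4q_Y = 0, so q_Z = 5.1875 − 0.5q_Y.
For Y: ∂π/∂q_Y = 43.5 − 9q_Y − 4q_Z = 0 ⇒ q_Y = 29/6 − (4/9)q_Z.
Plugging q_Y into Z's best response: q_Z = 5.1875 − 0.5(29/6 − (4/9)q_Z) ⇒ (7/9)q_Z = 133/48, so q_Z = 3.5625.
Then q_Y = 29/6 − (4/9)·3.5625 = 3.25.
Equilibrium price: P = 66.5 − 4·6.8125 = 39.25.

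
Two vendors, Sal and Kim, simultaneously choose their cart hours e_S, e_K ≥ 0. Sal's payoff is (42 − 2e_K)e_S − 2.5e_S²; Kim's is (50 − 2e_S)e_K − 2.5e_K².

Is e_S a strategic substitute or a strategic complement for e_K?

strategic substitutes

Expanding Sal's payoff: 42e_S − 2e_Ke_S − 2.5e_S².
∂π/∂e_S = 42 − 2e_K − 5e_S = 0, so e_S = 8.4 − 0.4e_K.
The best-response slope de_S/de_K = −0.4 < 0: the reaction function is downward-sloping, so the choices are strategic substitutes.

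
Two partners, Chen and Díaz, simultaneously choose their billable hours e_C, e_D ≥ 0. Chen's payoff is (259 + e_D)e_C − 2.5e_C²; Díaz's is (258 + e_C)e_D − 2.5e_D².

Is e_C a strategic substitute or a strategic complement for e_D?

strategic complements

Expanding Chen's payoff: 259e_C + e_De_C − 2.5e_C².
∂π/∂e_C = 259 + e_D − 5e_C = 0, so e_C = 51.8 + 0.2e_D.
The best-response slope de_C/de_D = 0.2 > 0: the reaction function is upward-sloping, so the choices are strategic complements.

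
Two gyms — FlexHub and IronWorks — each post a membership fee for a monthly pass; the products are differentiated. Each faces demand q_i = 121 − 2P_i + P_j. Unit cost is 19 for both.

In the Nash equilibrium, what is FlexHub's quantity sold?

68

FlexHub's profit: π = (P_{FlexHub} − 19)(121 − 2P_{FlexHub} + P_{IronWorks}).
∂π/∂P_{FlexHub} = 159 − 4P_{FlexHub} + P_{IronWorks} = 0 ⇒ P_{FlexHub} = 39.75 + 0.25P_{IronWorks}.
Setting P_{FlexHub} = P_{IronWorks} in the reaction function: P_{FlexHub} = 39.75 + 0.25P_{FlexHub}, so P_{FlexHub} = 39.75 / 0.75 = 53.
q_{FlexHub} = 121 − 2·53 + 53 = 68.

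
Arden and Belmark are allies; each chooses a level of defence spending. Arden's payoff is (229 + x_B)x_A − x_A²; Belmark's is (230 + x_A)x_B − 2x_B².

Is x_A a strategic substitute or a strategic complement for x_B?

strategic complements

Expanding Arden's payoff: 229x_A + x_Bx_A − x_A².
∂π/∂x_A = 229 + x_B − 2x_A = 0, so x_A = 114.5 + 0.5x_B.
The best-response slope dx_A/dx_B = 0.5 > 0: the reaction function is upward-sloping, so the choices are strategic complements.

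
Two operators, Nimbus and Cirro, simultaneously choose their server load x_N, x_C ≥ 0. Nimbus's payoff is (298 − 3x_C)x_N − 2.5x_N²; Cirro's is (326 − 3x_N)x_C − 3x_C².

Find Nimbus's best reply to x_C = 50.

29.6

Expanding Nimbus's payoff: 298x_N − 3x_Cx_N − 2.5x_N².
∂π/∂x_N = 298 − 3x_C − 5x_N = 0, so x_N = 59.6 − 0.6x_C.
At x_C = 50: x_N = 59.6 − 0.6·50 = 29.6.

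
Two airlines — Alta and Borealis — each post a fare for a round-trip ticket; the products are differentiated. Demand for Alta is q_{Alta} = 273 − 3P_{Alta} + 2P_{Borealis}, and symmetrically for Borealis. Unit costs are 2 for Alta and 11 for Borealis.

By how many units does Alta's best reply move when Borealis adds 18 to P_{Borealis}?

Alta's profit: π = (P_{Alta} − 2)(273 − 3P_{Alta} + 2P_{Borealis}).
∂π/∂P_{Alta} = 279 − 6P_{Alta} + 2P_{Borealis} = 0 ⇒ P_{Alta} = 46.5 + (1/3)P_{Borealis}.
The reaction-function slope is 1/3, so an 18-unit rise in P_{Borealis} moves P_{Alta} by 1/3 × 18 = 6. Alta's best response rises — the actions are strategic complements.

6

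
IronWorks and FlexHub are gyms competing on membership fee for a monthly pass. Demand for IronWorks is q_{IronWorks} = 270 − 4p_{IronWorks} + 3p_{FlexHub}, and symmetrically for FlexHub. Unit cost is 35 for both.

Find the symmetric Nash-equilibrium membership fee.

82

IronWorks's profit: π = (p_{IronWorks} − 35)(270 − 4p_{IronWorks} + 3p_{FlexHub}).
∂π/∂p_{IronWorks} = 410 − 8p_{IronWorks} + 3p_{FlexHub} = 0 ⇒ p_{IronWorks} = 51.25 + 0.375p_{FlexHub}.
The game is symmetric, so in equilibrium p_{FlexHub} = p_{IronWorks}: the reaction function gives 0.625p_{IronWorks} = 51.25, hence p_{IronWorks} = 82.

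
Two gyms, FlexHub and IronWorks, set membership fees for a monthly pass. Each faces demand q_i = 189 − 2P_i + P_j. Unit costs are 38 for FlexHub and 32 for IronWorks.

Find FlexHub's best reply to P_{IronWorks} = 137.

FlexHub's profit: π = (P_{FlexHub} − 38)(189 − 2P_{FlexHub} + P_{IronWorks}).
∂π/∂P_{FlexHub} = 265 − 4P_{FlexHub} + P_{IronWorks} = 0 ⇒ P_{FlexHub} = 66.25 + 0.25P_{IronWorks}.
At P_{IronWorks} = 137: P_{FlexHub} = 66.25 + 0.25·137 = 100.5.

100.5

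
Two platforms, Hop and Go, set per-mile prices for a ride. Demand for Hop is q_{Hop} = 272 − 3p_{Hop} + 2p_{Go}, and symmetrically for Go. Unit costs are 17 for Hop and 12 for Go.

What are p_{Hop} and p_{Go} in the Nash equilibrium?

Hop's profit: π = (p_{Hop} − 17)(272 − 3p_{Hop} + 2p_{Go}).
∂π/∂p_{Hop} = 323 − 6p_{Hop} + 2p_{Go} = 0 ⇒ p_{Hop} = 323/6 + (1/3)p_{Go}.
Similarly p_{Go} = 154/3 + (1/3)p_{Hop}.
Solving the two reaction functions simultaneously: (1 − (1/3)(1/3))p_{Hop} = 323/6 + (1/3)·(154/3), so (8/9)p_{Hop} = 1277/18 and p_{Hop} = 79.8125.
Then p_{Go} = 154/3 + (1/3)·79.8125 = 77.9375.

79.8125, 77.9375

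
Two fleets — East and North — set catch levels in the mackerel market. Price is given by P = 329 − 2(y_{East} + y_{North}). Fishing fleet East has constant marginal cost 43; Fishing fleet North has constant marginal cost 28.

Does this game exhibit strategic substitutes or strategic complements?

strategic substitutes

Fishing fleet East's profit: π = y_{East}(329 − 2(y_{East} + y_{North})) − 43y_{East}.
∂π/∂y_{East} = 286 − 4y_{East} − 2y_{North} = 0, so y_{East} = 71.5 − 0.5y_{North}.
The best-response slope dy_{East}/dy_{North} = −0.5 < 0: the reaction function is downward-sloping, so the choices are strategic substitutes.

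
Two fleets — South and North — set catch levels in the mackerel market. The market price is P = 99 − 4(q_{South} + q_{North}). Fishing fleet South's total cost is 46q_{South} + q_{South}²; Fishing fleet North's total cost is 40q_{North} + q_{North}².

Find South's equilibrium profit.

Fishing fleet South's profit: π = q_{South}(99 − 4(q_{South} + q_{North})) − 46q_{South} − q_{South}².
∂π/∂q_{South} = 53 − 10q_{South} − 4q_{North} = 0, so q_{South} = 5.3 − 0.4q_{North}.
By the same steps for North: q_{North} = 5.9 − 0.4q_{South}.
Plugging q_{North} into South's best response: q_{South} = 5.3 − 0.4(5.9 − 0.4q_{South}) ⇒ 0.84q_{South} = 2.94, so q_{South} = 3.5.
Then q_{North} = 5.9 − 0.4·3.5 = 4.5.
Price P = 99 − 4·8 = 67.
South's profit: (67 − 46)·3.5 − (3.5)² = 61.25.

61.25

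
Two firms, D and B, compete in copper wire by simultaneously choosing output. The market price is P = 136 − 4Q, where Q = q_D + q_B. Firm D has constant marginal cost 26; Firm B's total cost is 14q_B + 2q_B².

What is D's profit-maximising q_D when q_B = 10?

Firm D's profit: π = q_D(136 − 4(q_D + q_B)) − 26q_D.
∂π/∂q_D = 110 − 8q_D − 4q_B = 0, so q_D = 13.75 − 0.5q_B.
At q_B = 10: q_D = 13.75 − 0.5·10 = 8.75.

8.75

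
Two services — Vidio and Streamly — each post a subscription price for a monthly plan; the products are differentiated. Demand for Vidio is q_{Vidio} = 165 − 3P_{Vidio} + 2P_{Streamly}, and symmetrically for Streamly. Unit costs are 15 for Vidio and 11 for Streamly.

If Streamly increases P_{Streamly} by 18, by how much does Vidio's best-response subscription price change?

Vidio's profit: π = (P_{Vidio} − 15)(165 − 3P_{Vidio} + 2P_{Streamly}).
∂π/∂P_{Vidio} = 210 − 6P_{Vidio} + 2P_{Streamly} = 0 ⇒ P_{Vidio} = 35 + (1/3)P_{Streamly}.
The reaction-function slope is 1/3, so an 18-unit rise in P_{Streamly} moves P_{Vidio} by 1/3 × 18 = 6. Vidio's best response rises — the actions are strategic complements.

6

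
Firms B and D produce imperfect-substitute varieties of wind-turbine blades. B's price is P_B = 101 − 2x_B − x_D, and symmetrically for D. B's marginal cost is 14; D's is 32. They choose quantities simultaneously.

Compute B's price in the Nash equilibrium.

Firm B's profit: π = x_B(101 − 2x_B − x_D) − 14x_B.
∂π/∂x_B = 87 − 4x_B − x_D = 0 ⇒ x_B = 21.75 − 0.25x_D.
Similarly x_D = 17.25 − 0.25x_B.
Solving the two reaction functions simultaneously: (1 − (−0.25)(−0.25))x_B = 21.75 − 0.25·17.25, so 0.9375x_B = 17.4375 and x_B = 18.6.
Then x_D = 17.25 − 0.25·18.6 = 12.6.
P_B = 101 − 2·18.6 − 12.6 = 51.2.

51.2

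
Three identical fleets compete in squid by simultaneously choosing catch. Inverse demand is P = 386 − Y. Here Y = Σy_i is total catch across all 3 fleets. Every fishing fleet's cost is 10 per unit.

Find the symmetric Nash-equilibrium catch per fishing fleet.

94

A representative fishing fleet's profit is π_i = y_i(386 − Y) − 10y_i, with Y = y_i + Σ_{j≠i} y_j.
First-order condition: 376 − 2y_i − Σ_{j≠i} y_j = 0.
With identical fishing fleets, set every y_j = y: then 376 − 2y − 2y = 0, i.e. y = 376/4 = 94.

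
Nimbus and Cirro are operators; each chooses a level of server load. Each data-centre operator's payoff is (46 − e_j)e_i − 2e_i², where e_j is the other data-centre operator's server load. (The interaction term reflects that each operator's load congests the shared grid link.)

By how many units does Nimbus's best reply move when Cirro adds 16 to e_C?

Nimbus's payoff is (46 − e_C)e_N − 2e_N².
∂π/∂e_N = 46 − e_C − 4e_N = 0, so e_N = 11.5 − 0.25e_C.
The reaction-function slope is −0.25, so a 16-unit rise in e_C moves e_N by −0.25 × 16 = −4. Nimbus's best response falls — the actions are strategic substitutes.

-4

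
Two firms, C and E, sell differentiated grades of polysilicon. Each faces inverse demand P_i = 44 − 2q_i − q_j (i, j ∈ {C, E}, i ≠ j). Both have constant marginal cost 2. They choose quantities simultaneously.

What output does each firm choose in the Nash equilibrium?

8.4

Firm C's profit: π = q_C(44 − 2q_C − q_E) − 2q_C.
∂π/∂q_C = 42 − 4q_C − q_E = 0 ⇒ q_C = 10.5 − 0.25q_E.
The game is symmetric, so in equilibrium q_E = q_C: the reaction function gives 1.25q_C = 10.5, hence q_C = 8.4.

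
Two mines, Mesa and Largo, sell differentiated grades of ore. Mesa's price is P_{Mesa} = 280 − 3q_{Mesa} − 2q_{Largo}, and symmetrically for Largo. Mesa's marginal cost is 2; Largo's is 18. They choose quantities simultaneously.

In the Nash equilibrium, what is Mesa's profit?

Mine Mesa's profit: π = q_{Mesa}(280 − 3q_{Mesa} − 2q_{Largo}) − 2q_{Mesa}.
∂π/∂q_{Mesa} = 278 − 6q_{Mesa} − 2q_{Largo} = 0 ⇒ q_{Mesa} = 139/3 − (1/3)q_{Largo}.
Similarly q_{Largo} = 131/3 − (1/3)q_{Mesa}.
Substituting the second reaction function into the first: q_{Mesa} = 139/3 − (1/3)(131/3 − (1/3)q_{Mesa}), which gives (8/9)q_{Mesa} = 286/9 ⇒ q_{Mesa} = 35.75.
Then q_{Largo} = 131/3 − (1/3)·35.75 = 31.75.
P_{Mesa} = 280 − 3·35.75 − 2·31.75 = 109.25.
Profit = (109.25 − 2)·35.75 = 3834.1875.

3834.1875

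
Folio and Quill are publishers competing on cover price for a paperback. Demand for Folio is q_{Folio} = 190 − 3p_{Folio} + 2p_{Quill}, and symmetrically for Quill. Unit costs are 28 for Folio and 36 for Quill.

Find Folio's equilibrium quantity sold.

Folio's profit: π = (p_{Folio} − 28)(190 − 3p_{Folio} + 2p_{Quill}).
∂π/∂p_{Folio} = 274 − 6p_{Folio} + 2p_{Quill} = 0 ⇒ p_{Folio} = 137/3 + (1/3)p_{Quill}.
Similarly p_{Quill} = 149/3 + (1/3)p_{Folio}.
Plugging p_{Quill} into Folio's best response: p_{Folio} = 137/3 + (1/3)(149/3 + (1/3)p_{Folio}) ⇒ (8/9)p_{Folio} = 560/9, so p_{Folio} = 70.
Then p_{Quill} = 149/3 + (1/3)·70 = 73.
q_{Folio} = 190 − 3·70 + 2·73 = 126.

126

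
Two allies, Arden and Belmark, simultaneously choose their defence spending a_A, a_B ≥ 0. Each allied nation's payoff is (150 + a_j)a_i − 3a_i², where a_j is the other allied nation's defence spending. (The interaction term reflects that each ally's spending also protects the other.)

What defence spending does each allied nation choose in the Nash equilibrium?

Arden's payoff is (150 + a_B)a_A − 3a_A².
∂π/∂a_A = 150 + a_B − 6a_A = 0, so a_A = 25 + (1/6)a_B.
By symmetry a_B = a_A; substituting into the reaction function, (5/6)a_A = 25 and a_A = 30.

30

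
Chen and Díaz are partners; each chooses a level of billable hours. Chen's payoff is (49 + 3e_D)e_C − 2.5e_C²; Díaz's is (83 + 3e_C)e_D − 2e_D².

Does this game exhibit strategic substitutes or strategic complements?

Expanding Chen's payoff: 49e_C + 3e_De_C − 2.5e_C².
∂π/∂e_C = 49 + 3e_D − 5e_C = 0, so e_C = 9.8 + 0.6e_D.
The best-response slope de_C/de_D = 0.6 > 0: the reaction function is upward-sloping, so the choices are strategic complements.

strategic complements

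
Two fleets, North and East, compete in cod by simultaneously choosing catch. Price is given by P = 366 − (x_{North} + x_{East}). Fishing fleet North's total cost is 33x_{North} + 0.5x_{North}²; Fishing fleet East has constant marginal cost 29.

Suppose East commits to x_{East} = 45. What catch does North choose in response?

Fishing fleet North's profit: π = x_{North}(366 − (x_{North} + x_{East})) − 33x_{North} − 0.5x_{North}².
∂π/∂x_{North} = 333 − 3x_{North} − x_{East} = 0, so x_{North} = 111 − (1/3)x_{East}.
At x_{East} = 45: x_{North} = 111 − (1/3)·45 = 96.

96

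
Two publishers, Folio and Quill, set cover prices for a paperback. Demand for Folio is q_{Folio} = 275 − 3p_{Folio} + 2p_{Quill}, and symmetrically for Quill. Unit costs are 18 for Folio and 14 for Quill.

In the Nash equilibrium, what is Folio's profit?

Folio's profit: π = (p_{Folio} − 18)(275 − 3p_{Folio} + 2p_{Quill}).
∂π/∂p_{Folio} = 329 − 6p_{Folio} + 2p_{Quill} = 0 ⇒ p_{Folio} = 329/6 + (1/3)p_{Quill}.
Similarly p_{Quill} = 317/6 + (1/3)p_{Folio}.
Substituting the second reaction function into the first: p_{Folio} = 329/6 + (1/3)(317/6 + (1/3)p_{Folio}), which gives (8/9)p_{Folio} = 652/9 ⇒ p_{Folio} = 81.5.
Then p_{Quill} = 317/6 + (1/3)·81.5 = 80.
q_{Folio} = 275 − 3·81.5 + 2·80 = 190.5.
Profit = (81.5 − 18)·190.5 = 12096.75.

12096.75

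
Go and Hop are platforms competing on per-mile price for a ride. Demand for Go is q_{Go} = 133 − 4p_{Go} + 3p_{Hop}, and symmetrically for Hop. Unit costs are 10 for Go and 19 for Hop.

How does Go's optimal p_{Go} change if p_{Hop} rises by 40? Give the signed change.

15

Go's profit: π = (p_{Go} − 10)(133 − 4p_{Go} + 3p_{Hop}).
∂π/∂p_{Go} = 173 − 8p_{Go} + 3p_{Hop} = 0 ⇒ p_{Go} = 21.625 + 0.375p_{Hop}.
The reaction-function slope is 0.375, so a 40-unit rise in p_{Hop} moves p_{Go} by 0.375 × 40 = 15. Go's best response rises — the actions are strategic complements.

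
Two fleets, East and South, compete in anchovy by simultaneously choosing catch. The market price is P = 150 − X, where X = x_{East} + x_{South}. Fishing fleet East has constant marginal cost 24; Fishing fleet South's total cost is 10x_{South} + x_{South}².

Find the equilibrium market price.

Fishing fleet East's profit: π = x_{East}(150 − (x_{East} + x_{South})) − 24x_{East}.
∂π/∂x_{East} = 126 − 2x_{East} − x_{South} = 0, so x_{East} = 63 − 0.5x_{South}.
For South: ∂π/∂x_{South} = 140 − 4x_{South} − x_{East} = 0 ⇒ x_{South} = 35 − 0.25x_{East}.
Solving the two reaction functions simultaneously: (1 − (−0.5)(−0.25))x_{East} = 63 − 0.5·35, so 0.875x_{East} = 45.5 and x_{East} = 52.
Then x_{South} = 35 − 0.25·52 = 22.
Equilibrium price: P = 150 − 74 = 76.

76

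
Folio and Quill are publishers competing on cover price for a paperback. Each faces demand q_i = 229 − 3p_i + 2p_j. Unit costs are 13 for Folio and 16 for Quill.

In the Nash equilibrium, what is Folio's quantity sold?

163.6875

Folio's profit: π = (p_{Folio} − 13)(229 − 3p_{Folio} + 2p_{Quill}).
∂π/∂p_{Folio} = 268 − 6p_{Folio} + 2p_{Quill} = 0 ⇒ p_{Folio} = 134/3 + (1/3)p_{Quill}.
Similarly p_{Quill} = 277/6 + (1/3)p_{Folio}.
Plugging p_{Quill} into Folio's best response: p_{Folio} = 134/3 + (1/3)(277/6 + (1/3)p_{Folio}) ⇒ (8/9)p_{Folio} = 1081/18, so p_{Folio} = 67.5625.
Then p_{Quill} = 277/6 + (1/3)·67.5625 = 68.6875.
q_{Folio} = 229 − 3·67.5625 + 2·68.6875 = 163.6875.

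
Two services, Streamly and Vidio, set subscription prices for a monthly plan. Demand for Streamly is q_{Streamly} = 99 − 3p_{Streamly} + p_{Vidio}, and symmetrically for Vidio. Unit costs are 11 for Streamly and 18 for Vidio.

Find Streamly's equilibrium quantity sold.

Streamly's profit: π = (p_{Streamly} − 11)(99 − 3p_{Streamly} + p_{Vidio}).
∂π/∂p_{Streamly} = 132 − 6p_{Streamly} + p_{Vidio} = 0 ⇒ p_{Streamly} = 22 + (1/6)p_{Vidio}.
Similarly p_{Vidio} = 25.5 + (1/6)p_{Streamly}.
Solving the two reaction functions simultaneously: (1 − (1/6)(1/6))p_{Streamly} = 22 + (1/6)·25.5, so (35/36)p_{Streamly} = 26.25 and p_{Streamly} = 27.
Then p_{Vidio} = 25.5 + (1/6)·27 = 30.
q_{Streamly} = 99 − 3·27 + 30 = 48.

48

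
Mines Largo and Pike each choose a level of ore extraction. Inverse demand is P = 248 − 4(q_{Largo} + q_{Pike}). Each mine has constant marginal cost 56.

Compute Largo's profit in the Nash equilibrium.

1024

Mine Largo's profit: π = q_{Largo}(248 − 4(q_{Largo} + q_{Pike})) − 56q_{Largo}.
∂π/∂q_{Largo} = 192 − 8q_{Largo} − 4q_{Pike} = 0, so q_{Largo} = 24 − 0.5q_{Pike}.
The game is symmetric, so in equilibrium q_{Pike} = q_{Largo}: the reaction function gives 1.5q_{Largo} = 24, hence q_{Largo} = 16.
Price P = 248 − 4·32 = 120.
Largo's profit: (120 − 56)·16 = 1024.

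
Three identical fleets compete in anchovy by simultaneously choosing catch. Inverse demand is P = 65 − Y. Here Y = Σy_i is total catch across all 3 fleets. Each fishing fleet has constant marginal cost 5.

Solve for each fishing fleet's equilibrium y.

A representative fishing fleet's profit is π_i = y_i(65 − Y) − 5y_i, with Y = y_i + Σ_{j≠i} y_j.
First-order condition: 60 − 2y_i − Σ_{j≠i} y_j = 0.
With identical fishing fleets, set every y_j = y: then 60 − 2y − 2y = 0, i.e. y = 60/4 = 15.

15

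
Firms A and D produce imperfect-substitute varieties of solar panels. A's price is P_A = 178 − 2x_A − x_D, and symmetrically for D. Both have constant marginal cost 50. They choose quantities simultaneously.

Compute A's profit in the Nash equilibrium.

1310.72

Firm A's profit: π = x_A(178 − 2x_A − x_D) − 50x_A.
∂π/∂x_A = 128 − 4x_A − x_D = 0 ⇒ x_A = 32 − 0.25x_D.
Setting x_A = x_D in the reaction function: x_A = 32 − 0.25x_A, so x_A = 32 / 1.25 = 25.6.
P_A = 178 − 2·25.6 − 25.6 = 101.2.
Profit = (101.2 − 50)·25.6 = 1310.72.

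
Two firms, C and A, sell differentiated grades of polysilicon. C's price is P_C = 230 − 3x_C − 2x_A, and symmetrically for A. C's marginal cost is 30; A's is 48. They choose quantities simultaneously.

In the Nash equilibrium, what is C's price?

Firm C's profit: π = x_C(230 − 3x_C − 2x_A) − 30x_C.
∂π/∂x_C = 200 − 6x_C − 2x_A = 0 ⇒ x_C = 100/3 − (1/3)x_A.
Similarly x_A = 91/3 − (1/3)x_C.
Plugging x_A into C's best response: x_C = 100/3 − (1/3)(91/3 − (1/3)x_C) ⇒ (8/9)x_C = 209/9, so x_C = 26.125.
Then x_A = 91/3 − (1/3)·26.125 = 21.625.
P_C = 230 − 3·26.125 − 2·21.625 = 108.375.

108.375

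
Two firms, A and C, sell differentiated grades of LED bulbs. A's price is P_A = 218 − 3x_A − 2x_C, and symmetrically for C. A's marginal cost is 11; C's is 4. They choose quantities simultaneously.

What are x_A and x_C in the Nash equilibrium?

Firm A's profit: π = x_A(218 − 3x_A − 2x_C) − 11x_A.
∂π/∂x_A = 207 − 6x_A − 2x_C = 0 ⇒ x_A = 34.5 − (1/3)x_C.
Similarly x_C = 107/3 − (1/3)x_A.
Solving the two reaction functions simultaneously: (1 − (−1/3)(−1/3))x_A = 34.5 − (1/3)·(107/3), so (8/9)x_A = 407/18 and x_A = 25.4375.
Then x_C = 107/3 − (1/3)·25.4375 = 27.1875.

25.4375, 27.1875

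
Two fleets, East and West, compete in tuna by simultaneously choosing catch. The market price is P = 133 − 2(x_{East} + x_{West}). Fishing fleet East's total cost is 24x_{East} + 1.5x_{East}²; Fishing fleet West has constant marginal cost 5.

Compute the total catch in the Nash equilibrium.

35.75

Fishing fleet East's profit: π = x_{East}(133 − 2(x_{East} + x_{West})) − 24x_{East} − 1.5x_{East}².
∂π/∂x_{East} = 109 − 7x_{East} − 2x_{West} = 0, so x_{East} = 109/7 − (2/7)x_{West}.
For West: ∂π/∂x_{West} = 128 − 4x_{West} − 2x_{East} = 0 ⇒ x_{West} = 32 − 0.5x_{East}.
Plugging x_{West} into East's best response: x_{East} = 109/7 − (2/7)(32 − 0.5x_{East}) ⇒ (6/7)x_{East} = 45/7, so x_{East} = 7.5.
Then x_{West} = 32 − 0.5·7.5 = 28.25.
Total catch: 7.5 + 28.25 = 35.75.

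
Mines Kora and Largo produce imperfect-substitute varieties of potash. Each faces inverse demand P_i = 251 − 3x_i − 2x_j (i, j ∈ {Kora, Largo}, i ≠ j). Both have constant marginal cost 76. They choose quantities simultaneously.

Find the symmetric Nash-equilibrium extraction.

Mine Kora's profit: π = x_{Kora}(251 − 3x_{Kora} − 2x_{Largo}) − 76x_{Kora}.
∂π/∂x_{Kora} = 175 − 6x_{Kora} − 2x_{Largo} = 0 ⇒ x_{Kora} = 175/6 − (1/3)x_{Largo}.
By symmetry x_{Largo} = x_{Kora}; substituting into the reaction function, (4/3)x_{Kora} = 175/6 and x_{Kora} = 21.875.

21.875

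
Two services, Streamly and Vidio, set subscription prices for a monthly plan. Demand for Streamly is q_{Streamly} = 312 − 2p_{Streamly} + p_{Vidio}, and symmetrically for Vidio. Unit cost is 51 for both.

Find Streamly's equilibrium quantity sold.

Streamly's profit: π = (p_{Streamly} − 51)(312 − 2p_{Streamly} + p_{Vidio}).
∂π/∂p_{Streamly} = 414 − 4p_{Streamly} + p_{Vidio} = 0 ⇒ p_{Streamly} = 103.5 + 0.25p_{Vidio}.
Setting p_{Streamly} = p_{Vidio} in the reaction function: p_{Streamly} = 103.5 + 0.25p_{Streamly}, so p_{Streamly} = 103.5 / 0.75 = 138.
q_{Streamly} = 312 − 2·138 + 138 = 174.

174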